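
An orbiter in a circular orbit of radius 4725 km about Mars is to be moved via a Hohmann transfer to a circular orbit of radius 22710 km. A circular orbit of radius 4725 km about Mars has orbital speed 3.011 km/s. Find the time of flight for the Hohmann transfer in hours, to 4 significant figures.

t = 6.774 hours

From the circular-orbit relation v² = μ/r at r = 4725 km: μ = v²r = (3.011)² × 4725 = 42837.4 km³/s².
The Hohmann ellipse has a_t = (r₁ + r₂)/2 = 13717.5 km.
Transfer time t = π√(a_t³/μ) = π√((13717.5)³ / 42837.4) = 24387 s.
Converting: 24387 s ÷ 3600 s/hour = 6.774 hours.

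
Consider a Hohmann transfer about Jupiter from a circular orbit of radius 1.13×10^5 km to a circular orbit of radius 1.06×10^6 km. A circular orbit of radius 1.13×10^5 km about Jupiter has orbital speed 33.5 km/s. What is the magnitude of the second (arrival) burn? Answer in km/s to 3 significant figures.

From the circular-orbit relation v² = μ/r at r = 1.13×10^5 km: μ = v²r = (33.5)² × 1.13×10^5 = 1.26814×10^8 km³/s².
The Hohmann ellipse has a_t = (r₁ + r₂)/2 = 5.865×10^5 km.
On the circular orbit at r = 1.060×10^6 km, v_c = √(μ/r) = 10.938 km/s.
Vis-viva on the transfer ellipse at r = 1.060×10^6 km gives v_t = √[μ(2/r − 1/a_t)] = 4.8011 km/s.
Δv₂ = |v_t − v_c| = |4.8011 − 10.938| = 6.137 km/s.

Δv₂ = 6.14 km/s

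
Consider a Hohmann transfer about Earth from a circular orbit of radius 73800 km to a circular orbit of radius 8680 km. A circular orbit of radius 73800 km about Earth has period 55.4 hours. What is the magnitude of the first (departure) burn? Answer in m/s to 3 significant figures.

Δv₁ = 1260 m/s

From Kepler's third law T² = 4π²r³/μ at r = 73800 km, T = 55.4 hours = 55.4 × 3600 s = 1.9944×10^5 s: μ = 4π²r³/T² = 3.98937×10^5 km³/s².
The Hohmann ellipse has a_t = (r₁ + r₂)/2 = 41240 km.
On the circular orbit at r = 73800 km, v_c = √(μ/r) = 2.325 km/s.
Transfer-orbit speed at the same r (vis-viva, a = a_t): v_t = √[μ(2/r − 1/a_t)] = 1.067 km/s.
Δv₁ = |v_t − v_c| = |1.067 − 2.325| = 1.258 km/s.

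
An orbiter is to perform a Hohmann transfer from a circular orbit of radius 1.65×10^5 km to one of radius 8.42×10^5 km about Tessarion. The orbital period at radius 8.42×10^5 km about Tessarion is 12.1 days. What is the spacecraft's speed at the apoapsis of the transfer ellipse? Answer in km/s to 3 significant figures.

v = 2.90 km/s

From Kepler's third law T² = 4π²r³/μ at r = 8.42×10^5 km, T = 12.1 days = 12.1 × 86400 s = 1.04544×10^6 s: μ = 4π²r³/T² = 2.15624×10^7 km³/s².
The Hohmann ellipse has a_t = (r₁ + r₂)/2 = 5.035×10^5 km.
At apoapsis, r = 8.420×10^5 km.
From the vis-viva equation, v = √[μ(2/r − 1/a_t)] = 2.897 km/s.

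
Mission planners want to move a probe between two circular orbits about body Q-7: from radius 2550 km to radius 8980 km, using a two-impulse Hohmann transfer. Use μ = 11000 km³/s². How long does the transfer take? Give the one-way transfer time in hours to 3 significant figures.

t = 3.64 hours

Transfer-ellipse semi-major axis a_t = (r₁ + r₂)/2 = (2550 + 8980)/2 = 5765 km.
Half the transfer-orbit period gives t = π√(a_t³/μ) = 13110 s.
Converting: 13110 s ÷ 3600 s/hour = 3.64 hours.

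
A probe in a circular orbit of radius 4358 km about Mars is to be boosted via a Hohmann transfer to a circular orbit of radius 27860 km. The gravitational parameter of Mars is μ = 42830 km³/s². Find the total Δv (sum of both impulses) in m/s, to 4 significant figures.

Δv = 1583 m/s

Transfer-ellipse semi-major axis a_t = (r₁ + r₂)/2 = (4358 + 27860)/2 = 16109 km.
At r₁ the circular-orbit speed is v₁ = √(μ/r₁) = 3.1349 km/s.
Transfer-orbit speed at r₁ (vis-viva): v_p = √[μ(2/r₁ − 1/a_t)] = 4.1227 km/s.
First burn Δv₁ = |v_p − v₁| = 0.9878 km/s.
Circular speed at r₂: v₂ = √(μ/r₂) = 1.2399 km/s.
Transfer-orbit speed at r₂: v_a = √[μ(2/r₂ − 1/a_t)] = 0.64490 km/s.
Second burn Δv₂ = |v₂ − v_a| = 0.5950 km/s.
Total Δv = Δv₁ + Δv₂ = 1.583 km/s.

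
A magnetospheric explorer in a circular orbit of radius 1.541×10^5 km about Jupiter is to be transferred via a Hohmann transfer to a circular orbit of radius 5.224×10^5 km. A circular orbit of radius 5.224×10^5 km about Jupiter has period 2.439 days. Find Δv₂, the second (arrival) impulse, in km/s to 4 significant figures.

Δv₂ = 5.063 km/s

From Kepler's third law T² = 4π²r³/μ at r = 5.224×10^5 km, T = 2.439 days = 2.439 × 86400 s = 2.107296×10^5 s: μ = 4π²r³/T² = 1.26741×10^8 km³/s².
Transfer-ellipse semi-major axis a_t = (r₁ + r₂)/2 = (1.541×10^5 + 5.224×10^5)/2 = 3.3825×10^5 km.
On the circular orbit at r = 5.224×10^5 km, v_c = √(μ/r) = 15.576 km/s.
Vis-viva on the transfer ellipse at r = 5.224×10^5 km gives v_t = √[μ(2/r − 1/a_t)] = 10.513 km/s.
Δv₂ = |v_t − v_c| = |10.513 − 15.576| = 5.063 km/s.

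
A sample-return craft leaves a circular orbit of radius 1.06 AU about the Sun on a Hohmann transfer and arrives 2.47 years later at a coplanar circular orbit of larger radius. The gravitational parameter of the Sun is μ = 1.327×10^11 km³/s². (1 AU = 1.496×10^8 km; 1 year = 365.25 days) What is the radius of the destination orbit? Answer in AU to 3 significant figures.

r₂ = 4.74 AU

In km: r₁ = 1.06 × 1.496×10^8 = 1.58576×10^8 km.
Transfer time t = 2.47 years × 365.25 × 86400 s = 7.7947272×10^7 s, and t = π√(a_t³/μ).
So a_t = (μ t²/π²)^(1/3) = (1.327×10^11 × (7.7947272×10^7)² / π²)^(1/3) = 4.3390×10^8 km.
Since a_t = (r₁ + r₂)/2, r₂ = 2a_t − r₁ = 2×4.3390×10^8 − 1.58576×10^8 = 7.09224×10^8 km.
In AU: r₂ = 7.09224×10^8 / 1.496×10^8 = 4.74 AU.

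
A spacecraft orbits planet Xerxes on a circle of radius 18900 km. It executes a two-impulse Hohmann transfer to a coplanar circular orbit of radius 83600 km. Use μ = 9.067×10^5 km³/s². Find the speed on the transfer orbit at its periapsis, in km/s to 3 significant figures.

The Hohmann ellipse has a_t = (r₁ + r₂)/2 = 51250 km.
At periapsis, r = 18900 km.
From the vis-viva equation, v = √[μ(2/r − 1/a_t)] = 8.846 km/s.

v = 8.85 km/s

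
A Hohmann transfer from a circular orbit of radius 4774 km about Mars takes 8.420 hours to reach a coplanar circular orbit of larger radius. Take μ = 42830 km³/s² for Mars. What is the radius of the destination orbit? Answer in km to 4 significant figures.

r₂ = 26940 km

Transfer time t = 8.420 hours = 30312 s, and t = π√(a_t³/μ).
So a_t = (μ t²/π²)^(1/3) = (42830 × (30312)² / π²)^(1/3) = 15857 km.
Since a_t = (r₁ + r₂)/2, r₂ = 2a_t − r₁ = 2×15857 − 4774 = 26940 km.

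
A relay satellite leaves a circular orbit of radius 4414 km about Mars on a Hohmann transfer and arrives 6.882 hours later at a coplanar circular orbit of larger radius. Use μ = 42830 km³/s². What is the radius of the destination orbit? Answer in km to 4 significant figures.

r₂ = 23310 km

Transfer time t = 6.882 hours = 24775.2 s, and t = π√(a_t³/μ).
So a_t = (μ t²/π²)^(1/3) = (42830 × (24775.2)² / π²)^(1/3) = 13862 km.
Since a_t = (r₁ + r₂)/2, r₂ = 2a_t − r₁ = 2×13862 − 4414 = 23310 km.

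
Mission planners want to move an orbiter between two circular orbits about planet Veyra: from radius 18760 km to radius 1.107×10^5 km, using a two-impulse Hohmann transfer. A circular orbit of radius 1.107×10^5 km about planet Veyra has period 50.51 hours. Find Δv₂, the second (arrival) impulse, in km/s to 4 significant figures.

From Kepler's third law T² = 4π²r³/μ at r = 1.107×10^5 km, T = 50.51 hours = 50.51 × 3600 s = 1.81836×10^5 s: μ = 4π²r³/T² = 1.61973×10^6 km³/s².
The Hohmann ellipse has a_t = (r₁ + r₂)/2 = 64730 km.
On the circular orbit at r = 1.107×10^5 km, v_c = √(μ/r) = 3.825 km/s.
Vis-viva on the transfer ellipse at r = 1.107×10^5 km gives v_t = √[μ(2/r − 1/a_t)] = 2.059 km/s.
Δv₂ = |v_t − v_c| = |2.059 − 3.825| = 1.766 km/s.

Δv₂ = 1.766 km/s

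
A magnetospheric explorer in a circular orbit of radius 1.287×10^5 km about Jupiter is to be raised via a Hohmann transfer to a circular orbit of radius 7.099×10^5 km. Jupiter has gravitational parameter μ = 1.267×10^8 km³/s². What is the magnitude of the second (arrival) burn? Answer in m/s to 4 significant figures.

Transfer-ellipse semi-major axis a_t = (r₁ + r₂)/2 = (1.287×10^5 + 7.099×10^5)/2 = 4.193×10^5 km.
Circular speed at r = 7.099×10^5 km: v_c = √(μ/r) = 13.359 km/s.
Transfer-orbit speed at the same r (vis-viva, a = a_t): v_t = √[μ(2/r − 1/a_t)] = 7.4014 km/s.
Δv₂ = |v_t − v_c| = |7.4014 − 13.359| = 5.958 km/s.

Δv₂ = 5958 m/s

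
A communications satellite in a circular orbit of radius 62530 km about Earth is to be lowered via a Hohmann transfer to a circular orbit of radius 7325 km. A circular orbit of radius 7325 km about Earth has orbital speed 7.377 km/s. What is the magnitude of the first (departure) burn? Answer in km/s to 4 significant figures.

From the circular-orbit relation v² = μ/r at r = 7325 km: μ = v²r = (7.377)² × 7325 = 3.98627×10^5 km³/s².
The Hohmann ellipse has a_t = (r₁ + r₂)/2 = 34927.5 km.
On the circular orbit at r = 62530 km, v_c = √(μ/r) = 2.525 km/s.
Transfer-orbit speed at the same r (vis-viva, a = a_t): v_t = √[μ(2/r − 1/a_t)] = 1.156 km/s.
Δv₁ = |v_t − v_c| = |1.156 − 2.525| = 1.369 km/s.

Δv₁ = 1.369 km/s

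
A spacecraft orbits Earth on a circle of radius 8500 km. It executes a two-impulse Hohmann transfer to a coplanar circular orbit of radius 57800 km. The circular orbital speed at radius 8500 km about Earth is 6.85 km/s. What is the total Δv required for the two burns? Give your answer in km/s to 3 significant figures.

Δv = 3.49 km/s

From the circular-orbit relation v² = μ/r at r = 8500 km: μ = v²r = (6.85)² × 8500 = 3.98841×10^5 km³/s².
Semi-major axis of the transfer orbit: a_t = (8500 + 57800)/2 = 33150 km.
At r₁ the circular-orbit speed is v₁ = √(μ/r₁) = 6.850 km/s.
Transfer-orbit speed at r₁ (vis-viva): v_p = √[μ(2/r₁ − 1/a_t)] = 9.045 km/s.
First burn Δv₁ = |v_p − v₁| = 2.195 km/s.
At r₂, v₂ = √(μ/r₂) = 2.627 km/s.
Transfer-orbit speed at r₂: v_a = √[μ(2/r₂ − 1/a_t)] = 1.330 km/s.
Second burn Δv₂ = |v₂ − v_a| = 1.297 km/s.
Δv = Δv₁ + Δv₂ = 2.195 + 1.297 = 3.492 km/s.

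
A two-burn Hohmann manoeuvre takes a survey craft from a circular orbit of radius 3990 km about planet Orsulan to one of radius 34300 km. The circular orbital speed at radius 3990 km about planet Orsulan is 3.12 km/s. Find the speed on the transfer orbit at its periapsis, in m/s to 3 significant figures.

From the circular-orbit relation v² = μ/r at r = 3990 km: μ = v²r = (3.12)² × 3990 = 38840.3 km³/s².
The Hohmann ellipse has a_t = (r₁ + r₂)/2 = 19145 km.
At periapsis, r = 3990 km.
Vis-viva: v = √[μ(2/r − 1/a_t)] = √[38840.3 × (2/3990 − 1/19145)] = 4.176 km/s.

v = 4180 m/s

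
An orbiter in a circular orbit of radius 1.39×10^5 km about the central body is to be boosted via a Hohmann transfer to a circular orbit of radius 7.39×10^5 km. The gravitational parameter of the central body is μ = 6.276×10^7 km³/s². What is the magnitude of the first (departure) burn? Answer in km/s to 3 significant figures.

Transfer-ellipse semi-major axis a_t = (r₁ + r₂)/2 = (1.390×10^5 + 7.390×10^5)/2 = 4.390×10^5 km.
Circular speed at r = 1.390×10^5 km: v_c = √(μ/r) = 21.25 km/s.
Vis-viva on the transfer ellipse at r = 1.390×10^5 km gives v_t = √[μ(2/r − 1/a_t)] = 27.57 km/s.
Δv₁ = |v_t − v_c| = |27.57 − 21.25| = 6.320 km/s.

Δv₁ = 6.32 km/s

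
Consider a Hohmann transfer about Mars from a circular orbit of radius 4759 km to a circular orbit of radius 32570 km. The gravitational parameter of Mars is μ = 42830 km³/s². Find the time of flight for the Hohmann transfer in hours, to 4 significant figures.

t = 10.75 hours

Transfer-ellipse semi-major axis a_t = (r₁ + r₂)/2 = (4759 + 32570)/2 = 18664.5 km.
Transfer time t = π√(a_t³/μ) = π√((18664.5)³ / 42830) = 38710 s.
Converting: 38710 s ÷ 3600 s/hour = 10.75 hours.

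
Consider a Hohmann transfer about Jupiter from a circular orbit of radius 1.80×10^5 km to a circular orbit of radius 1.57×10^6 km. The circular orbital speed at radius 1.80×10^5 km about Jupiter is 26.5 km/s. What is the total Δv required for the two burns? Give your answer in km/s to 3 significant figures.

Δv = 13.9 km/s

From the circular-orbit relation v² = μ/r at r = 1.80×10^5 km: μ = v²r = (26.5)² × 1.80×10^5 = 1.26405×10^8 km³/s².
Transfer-ellipse semi-major axis a_t = (r₁ + r₂)/2 = (1.800×10^5 + 1.570×10^6)/2 = 8.750×10^5 km.
Circular speed at r₁: v₁ = √(μ/r₁) = √(1.26405×10^8/1.800×10^5) = 26.500 km/s.
Transfer-orbit speed at r₁ (v² = μ(2/r − 1/a)): v_p = √[μ(2/r₁ − 1/a_t)] = 35.497 km/s.
First burn Δv₁ = |v_p − v₁| = 8.997 km/s.
Circular speed at r₂: v₂ = √(μ/r₂) = 8.973 km/s.
Transfer-orbit speed at r₂: v_a = √[μ(2/r₂ − 1/a_t)] = 4.070 km/s.
Second burn Δv₂ = |v₂ − v_a| = 4.903 km/s.
Total Δv = Δv₁ + Δv₂ = 13.90 km/s.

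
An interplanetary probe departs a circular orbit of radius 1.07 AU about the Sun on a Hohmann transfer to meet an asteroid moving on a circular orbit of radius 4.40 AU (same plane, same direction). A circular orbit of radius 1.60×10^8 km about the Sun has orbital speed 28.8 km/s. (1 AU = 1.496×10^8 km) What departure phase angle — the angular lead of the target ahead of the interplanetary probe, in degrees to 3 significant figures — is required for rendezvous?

From the circular-orbit relation v² = μ/r at r = 1.60×10^8 km: μ = v²r = (28.8)² × 1.60×10^8 = 1.32710×10^11 km³/s².
In km: r₁ = 1.07 × 1.496×10^8 = 1.60072×10^8 km; r₂ = 4.40 × 1.496×10^8 = 6.5824×10^8 km.
The Hohmann ellipse has a_t = (r₁ + r₂)/2 = 4.09156×10^8 km.
The half-period of the transfer ellipse is t = π√(a_t³/μ) = 7.1372×10^7 s.
Target angular speed ω₂ = √(μ/r₂³) = 2.1571×10^-8 rad/s.
Angle swept by the target during transfer: ω₂·t = 1.5396 rad = 88.21°.
The interplanetary probe traverses 180° on the transfer ellipse, so the target must lead by 180° − 88.21° = 91.8°.

φ = 91.8°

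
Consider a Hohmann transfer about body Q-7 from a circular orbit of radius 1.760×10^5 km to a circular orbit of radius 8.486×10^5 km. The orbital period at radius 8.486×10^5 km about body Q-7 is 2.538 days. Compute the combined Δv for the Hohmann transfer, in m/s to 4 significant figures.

From Kepler's third law T² = 4π²r³/μ at r = 8.486×10^5 km, T = 2.538 days = 2.538 × 86400 s = 2.192832×10^5 s: μ = 4π²r³/T² = 5.01716×10^8 km³/s².
The Hohmann ellipse has a_t = (r₁ + r₂)/2 = 5.123×10^5 km.
At r₁ the circular-orbit speed is v₁ = √(μ/r₁) = 53.39 km/s.
Transfer-orbit speed at r₁ (v² = μ(2/r − 1/a)): v_p = √[μ(2/r₁ − 1/a_t)] = 68.72 km/s.
First burn Δv₁ = |v_p − v₁| = 15.33 km/s.
At r₂, v₂ = √(μ/r₂) = 24.315 km/s.
Transfer-orbit speed at r₂: v_a = √[μ(2/r₂ − 1/a_t)] = 14.252 km/s.
Second burn Δv₂ = |v₂ − v_a| = 10.06 km/s.
Total Δv = Δv₁ + Δv₂ = 25.39 km/s.

Δv = 25390 m/s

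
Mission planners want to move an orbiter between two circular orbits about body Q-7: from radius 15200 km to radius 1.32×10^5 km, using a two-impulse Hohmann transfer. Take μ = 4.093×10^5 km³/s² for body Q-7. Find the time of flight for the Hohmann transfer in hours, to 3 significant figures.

Semi-major axis of the transfer orbit: a_t = (15200 + 1.320×10^5)/2 = 73600 km.
By Kepler's third law the transfer-orbit period is T = 2π√(a_t³/μ), so t = T/2 = 98050 s.
Converting: 98050 s ÷ 3600 s/hour = 27.2 hours.

t = 27.2 hours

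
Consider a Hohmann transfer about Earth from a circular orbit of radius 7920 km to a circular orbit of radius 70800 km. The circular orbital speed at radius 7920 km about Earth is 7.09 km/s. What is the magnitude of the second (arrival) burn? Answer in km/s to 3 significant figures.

From the circular-orbit relation v² = μ/r at r = 7920 km: μ = v²r = (7.09)² × 7920 = 3.98123×10^5 km³/s².
Transfer-ellipse semi-major axis a_t = (r₁ + r₂)/2 = (7920 + 70800)/2 = 39360 km.
On the circular orbit at r = 70800 km, v_c = √(μ/r) = 2.3713 km/s.
Transfer-orbit speed at the same r (vis-viva, a = a_t): v_t = √[μ(2/r − 1/a_t)] = 1.0637 km/s.
Δv₂ = |v_t − v_c| = |1.0637 − 2.3713| = 1.308 km/s.

Δv₂ = 1.31 km/s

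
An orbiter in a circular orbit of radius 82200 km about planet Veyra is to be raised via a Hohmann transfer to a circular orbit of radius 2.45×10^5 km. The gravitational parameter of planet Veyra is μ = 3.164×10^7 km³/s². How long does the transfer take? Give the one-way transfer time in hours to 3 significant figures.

The Hohmann ellipse has a_t = (r₁ + r₂)/2 = 1.636×10^5 km.
By Kepler's third law the transfer-orbit period is T = 2π√(a_t³/μ), so t = T/2 = 36960 s.
Converting: 36960 s ÷ 3600 s/hour = 10.3 hours.

t = 10.3 hours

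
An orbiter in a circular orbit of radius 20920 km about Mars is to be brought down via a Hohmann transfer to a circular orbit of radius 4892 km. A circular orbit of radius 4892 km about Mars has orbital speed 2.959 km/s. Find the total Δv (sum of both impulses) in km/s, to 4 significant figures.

From the circular-orbit relation v² = μ/r at r = 4892 km: μ = v²r = (2.959)² × 4892 = 42832.8 km³/s².
Transfer-ellipse semi-major axis a_t = (r₁ + r₂)/2 = (20920 + 4892)/2 = 12906 km.
At r₁ the circular-orbit speed is v₁ = √(μ/r₁) = 1.4309 km/s.
Transfer-orbit speed at r₁ (v² = μ(2/r − 1/a)): v_a = √[μ(2/r₁ − 1/a_t)] = 0.88096 km/s.
First burn Δv₁ = |v_a − v₁| = 0.5499 km/s.
Circular speed at r₂: v₂ = √(μ/r₂) = 2.9590 km/s.
Transfer-orbit speed at r₂: v_p = √[μ(2/r₂ − 1/a_t)] = 3.7673 km/s.
Second burn Δv₂ = |v₂ − v_p| = 0.8083 km/s.
Δv = Δv₁ + Δv₂ = 0.5499 + 0.8083 = 1.358 km/s.

Δv = 1.358 km/s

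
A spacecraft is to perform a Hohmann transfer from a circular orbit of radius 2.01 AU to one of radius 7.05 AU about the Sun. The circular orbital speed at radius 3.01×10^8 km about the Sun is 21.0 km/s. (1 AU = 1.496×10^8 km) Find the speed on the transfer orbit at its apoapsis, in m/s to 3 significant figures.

v = 7470 m/s

From the circular-orbit relation v² = μ/r at r = 3.01×10^8 km: μ = v²r = (21.0)² × 3.01×10^8 = 1.32741×10^11 km³/s².
In km: r₁ = 2.01 × 1.496×10^8 = 3.00696×10^8 km; r₂ = 7.05 × 1.496×10^8 = 1.05468×10^9 km.
The Hohmann ellipse has a_t = (r₁ + r₂)/2 = 6.77688×10^8 km.
The apoapsis of the transfer ellipse is at r = 1.05468×10^9 km.
From the vis-viva equation, v = √[μ(2/r − 1/a_t)] = 7.473 km/s.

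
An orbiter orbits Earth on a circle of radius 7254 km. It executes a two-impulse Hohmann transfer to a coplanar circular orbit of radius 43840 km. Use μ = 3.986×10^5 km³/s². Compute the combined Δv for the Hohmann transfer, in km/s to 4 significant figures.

Δv = 3.706 km/s

The Hohmann ellipse has a_t = (r₁ + r₂)/2 = 25547 km.
Circular speed at r₁: v₁ = √(μ/r₁) = √(3.986×10^5/7254) = 7.4128 km/s.
Transfer-orbit speed at r₁ (v² = μ(2/r − 1/a)): v_p = √[μ(2/r₁ − 1/a_t)] = 9.7106 km/s.
First burn Δv₁ = |v_p − v₁| = 2.2978 km/s.
At r₂, v₂ = √(μ/r₂) = 3.01532 km/s.
Transfer-orbit speed at r₂: v_a = √[μ(2/r₂ − 1/a_t)] = 1.60676 km/s.
Second burn Δv₂ = |v₂ − v_a| = 1.4086 km/s.
Total Δv = Δv₁ + Δv₂ = 3.706 km/s.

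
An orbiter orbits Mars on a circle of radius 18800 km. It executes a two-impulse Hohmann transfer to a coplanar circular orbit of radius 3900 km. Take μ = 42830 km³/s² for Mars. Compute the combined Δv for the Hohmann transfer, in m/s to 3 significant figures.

Δv = 1580 m/s

The Hohmann ellipse has a_t = (r₁ + r₂)/2 = 11350 km.
Circular speed at r₁: v₁ = √(μ/r₁) = √(42830/18800) = 1.5094 km/s.
On the transfer ellipse at r₁, vis-viva equation gives v_a = √[μ(2/r₁ − 1/a_t)] = 0.88477 km/s.
First burn Δv₁ = |v_a − v₁| = 0.6246 km/s.
Circular speed at r₂: v₂ = √(μ/r₂) = 3.3139 km/s.
Transfer-orbit speed at r₂: v_p = √[μ(2/r₂ − 1/a_t)] = 4.2650 km/s.
Second burn Δv₂ = |v₂ − v_p| = 0.9511 km/s.
Total Δv = Δv₁ + Δv₂ = 1.576 km/s.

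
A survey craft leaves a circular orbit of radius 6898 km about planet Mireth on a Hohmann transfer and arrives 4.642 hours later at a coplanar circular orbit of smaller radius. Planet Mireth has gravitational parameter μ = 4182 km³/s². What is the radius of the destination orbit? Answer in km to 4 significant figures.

r₂ = 2921 km

Transfer time t = 4.642 hours = 16711.2 s, and t = π√(a_t³/μ).
So a_t = (μ t²/π²)^(1/3) = (4182 × (16711.2)² / π²)^(1/3) = 4909.5 km.
Since a_t = (r₁ + r₂)/2, r₂ = 2a_t − r₁ = 2×4909.5 − 6898 = 2921 km.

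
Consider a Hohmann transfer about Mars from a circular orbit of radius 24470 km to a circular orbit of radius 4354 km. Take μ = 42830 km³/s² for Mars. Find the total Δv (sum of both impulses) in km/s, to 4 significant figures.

The Hohmann ellipse has a_t = (r₁ + r₂)/2 = 14412 km.
At r₁ the circular-orbit speed is v₁ = √(μ/r₁) = 1.323 km/s.
Transfer-orbit speed at r₁ (vis-viva equation): v_a = √[μ(2/r₁ − 1/a_t)] = 0.7272 km/s.
First burn Δv₁ = |v_a − v₁| = 0.5958 km/s.
Circular speed at r₂: v₂ = √(μ/r₂) = 3.1364 km/s.
Transfer-orbit speed at r₂: v_p = √[μ(2/r₂ − 1/a_t)] = 4.0868 km/s.
Second burn Δv₂ = |v₂ − v_p| = 0.9504 km/s.
Total Δv = Δv₁ + Δv₂ = 1.546 km/s.

Δv = 1.546 km/s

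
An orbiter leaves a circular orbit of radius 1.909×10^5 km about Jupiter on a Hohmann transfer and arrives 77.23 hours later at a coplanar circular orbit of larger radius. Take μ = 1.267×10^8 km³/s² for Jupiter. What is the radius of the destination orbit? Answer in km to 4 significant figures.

Transfer time t = 77.23 hours = 2.78028×10^5 s, and t = π√(a_t³/μ).
So a_t = (μ t²/π²)^(1/3) = (1.267×10^8 × (2.78028×10^5)² / π²)^(1/3) = 9.9744×10^5 km.
Since a_t = (r₁ + r₂)/2, r₂ = 2a_t − r₁ = 2×9.9744×10^5 − 1.909×10^5 = 1.80398×10^6 km.

r₂ = 1.804×10^6 km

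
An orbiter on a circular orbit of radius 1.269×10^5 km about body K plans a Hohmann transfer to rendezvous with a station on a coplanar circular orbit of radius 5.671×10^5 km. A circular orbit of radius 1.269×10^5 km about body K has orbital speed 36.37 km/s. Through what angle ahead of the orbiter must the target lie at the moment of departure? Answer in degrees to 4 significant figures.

From the circular-orbit relation v² = μ/r at r = 1.269×10^5 km: μ = v²r = (36.37)² × 1.269×10^5 = 1.67860×10^8 km³/s².
The Hohmann ellipse has a_t = (r₁ + r₂)/2 = 3.470×10^5 km.
Transfer time t = π√(a_t³/μ) = 49564.41 s.
The target's mean motion on its circular orbit is ω₂ = √(μ/r₂³) = 3.033784×10^-5 rad/s.
Angle swept by the target during transfer: ω₂·t = 1.50368 rad = 86.15°.
Arrival is 180° from departure on the ellipse, so φ = 180° − 86.15° = 93.85°.

φ = 93.85°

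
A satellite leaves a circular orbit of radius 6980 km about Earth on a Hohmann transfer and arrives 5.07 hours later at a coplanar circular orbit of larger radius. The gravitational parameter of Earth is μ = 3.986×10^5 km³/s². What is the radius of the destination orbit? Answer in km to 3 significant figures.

r₂ = 40600 km

Transfer time t = 5.07 hours = 18252 s, and t = π√(a_t³/μ).
So a_t = (μ t²/π²)^(1/3) = (3.986×10^5 × (18252)² / π²)^(1/3) = 23784 km.
Since a_t = (r₁ + r₂)/2, r₂ = 2a_t − r₁ = 2×23784 − 6980 = 40588 km.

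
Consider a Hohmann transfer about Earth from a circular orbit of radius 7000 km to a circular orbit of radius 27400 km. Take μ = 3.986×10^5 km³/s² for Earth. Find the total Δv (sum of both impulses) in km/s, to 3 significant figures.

The Hohmann ellipse has a_t = (r₁ + r₂)/2 = 17200 km.
At r₁ the circular-orbit speed is v₁ = √(μ/r₁) = 7.546 km/s.
Transfer-orbit speed at r₁ (vis-viva equation): v_p = √[μ(2/r₁ − 1/a_t)] = 9.524 km/s.
First burn Δv₁ = |v_p − v₁| = 1.978 km/s.
Circular speed at r₂: v₂ = √(μ/r₂) = 3.814 km/s.
Transfer-orbit speed at r₂: v_a = √[μ(2/r₂ − 1/a_t)] = 2.433 km/s.
Second burn Δv₂ = |v₂ − v_a| = 1.381 km/s.
Δv = Δv₁ + Δv₂ = 1.978 + 1.381 = 3.359 km/s.

Δv = 3.36 km/s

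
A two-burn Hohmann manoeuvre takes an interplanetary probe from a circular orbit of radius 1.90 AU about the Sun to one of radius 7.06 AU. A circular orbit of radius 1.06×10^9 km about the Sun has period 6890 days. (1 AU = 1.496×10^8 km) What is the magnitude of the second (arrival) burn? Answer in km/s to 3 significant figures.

From Kepler's third law T² = 4π²r³/μ at r = 1.06×10^9 km, T = 6890 days = 6890 × 86400 s = 5.95296×10^8 s: μ = 4π²r³/T² = 1.32682×10^11 km³/s².
In km: r₁ = 1.90 × 1.496×10^8 = 2.8424×10^8 km; r₂ = 7.06 × 1.496×10^8 = 1.056176×10^9 km.
The Hohmann ellipse has a_t = (r₁ + r₂)/2 = 6.70208×10^8 km.
On the circular orbit at r = 1.056176×10^9 km, v_c = √(μ/r) = 11.208 km/s.
Vis-viva on the transfer ellipse at r = 1.056176×10^9 km gives v_t = √[μ(2/r − 1/a_t)] = 7.2992 km/s.
Δv₂ = |v_t − v_c| = |7.2992 − 11.208| = 3.909 km/s.

Δv₂ = 3.91 km/s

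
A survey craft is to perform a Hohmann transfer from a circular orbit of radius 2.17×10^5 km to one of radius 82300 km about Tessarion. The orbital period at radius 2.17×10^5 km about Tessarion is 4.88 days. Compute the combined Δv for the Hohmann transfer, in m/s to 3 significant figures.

Δv = 1910 m/s

From Kepler's third law T² = 4π²r³/μ at r = 2.17×10^5 km, T = 4.88 days = 4.88 × 86400 s = 4.21632×10^5 s: μ = 4π²r³/T² = 2.26919×10^6 km³/s².
Semi-major axis of the transfer orbit: a_t = (2.170×10^5 + 82300)/2 = 1.4965×10^5 km.
At r₁ the circular-orbit speed is v₁ = √(μ/r₁) = 3.2337 km/s.
On the transfer ellipse at r₁, v² = μ(2/r − 1/a) gives v_a = √[μ(2/r₁ − 1/a_t)] = 2.3981 km/s.
First burn Δv₁ = |v_a − v₁| = 0.8356 km/s.
Circular speed at r₂: v₂ = √(μ/r₂) = 5.251 km/s.
Transfer-orbit speed at r₂: v_p = √[μ(2/r₂ − 1/a_t)] = 6.323 km/s.
Second burn Δv₂ = |v₂ − v_p| = 1.072 km/s.
Total Δv = Δv₁ + Δv₂ = 1.908 km/s.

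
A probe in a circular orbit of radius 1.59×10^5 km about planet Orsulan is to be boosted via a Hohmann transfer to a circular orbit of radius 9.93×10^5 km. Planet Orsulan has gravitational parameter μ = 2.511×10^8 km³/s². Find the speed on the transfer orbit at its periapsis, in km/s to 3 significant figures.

v = 52.2 km/s

Transfer-ellipse semi-major axis a_t = (r₁ + r₂)/2 = (1.590×10^5 + 9.930×10^5)/2 = 5.760×10^5 km.
The periapsis of the transfer ellipse is at r = 1.590×10^5 km.
From the vis-viva equation, v = √[μ(2/r − 1/a_t)] = 52.18 km/s.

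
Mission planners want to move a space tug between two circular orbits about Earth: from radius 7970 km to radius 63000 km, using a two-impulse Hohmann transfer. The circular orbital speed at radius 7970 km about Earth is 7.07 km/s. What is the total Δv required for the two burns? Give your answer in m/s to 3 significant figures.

Δv = 3670 m/s

From the circular-orbit relation v² = μ/r at r = 7970 km: μ = v²r = (7.07)² × 7970 = 3.98380×10^5 km³/s².
Semi-major axis of the transfer orbit: a_t = (7970 + 63000)/2 = 35485 km.
At r₁ the circular-orbit speed is v₁ = √(μ/r₁) = 7.070 km/s.
On the transfer ellipse at r₁, vis-viva equation gives v_p = √[μ(2/r₁ − 1/a_t)] = 9.420 km/s.
First burn Δv₁ = |v_p − v₁| = 2.350 km/s.
At r₂, v₂ = √(μ/r₂) = 2.515 km/s.
Transfer-orbit speed at r₂: v_a = √[μ(2/r₂ − 1/a_t)] = 1.192 km/s.
Second burn Δv₂ = |v₂ − v_a| = 1.323 km/s.
Total Δv = Δv₁ + Δv₂ = 3.673 km/s.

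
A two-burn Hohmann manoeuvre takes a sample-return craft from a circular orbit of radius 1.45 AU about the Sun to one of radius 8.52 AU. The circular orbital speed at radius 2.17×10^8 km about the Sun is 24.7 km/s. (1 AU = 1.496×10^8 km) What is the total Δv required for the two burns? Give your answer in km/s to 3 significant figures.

From the circular-orbit relation v² = μ/r at r = 2.17×10^8 km: μ = v²r = (24.7)² × 2.17×10^8 = 1.32390×10^11 km³/s².
In km: r₁ = 1.45 × 1.496×10^8 = 2.1692×10^8 km; r₂ = 8.52 × 1.496×10^8 = 1.274592×10^9 km.
Semi-major axis of the transfer orbit: a_t = (2.1692×10^8 + 1.274592×10^9)/2 = 7.45756×10^8 km.
At r₁ the circular-orbit speed is v₁ = √(μ/r₁) = 24.7046 km/s.
Transfer-orbit speed at r₁ (vis-viva): v_p = √[μ(2/r₁ − 1/a_t)] = 32.2972 km/s.
First burn Δv₁ = |v_p − v₁| = 7.593 km/s.
At r₂, v₂ = √(μ/r₂) = 10.192 km/s.
Transfer-orbit speed at r₂: v_a = √[μ(2/r₂ − 1/a_t)] = 5.4966 km/s.
Second burn Δv₂ = |v₂ − v_a| = 4.695 km/s.
Δv = Δv₁ + Δv₂ = 7.593 + 4.695 = 12.29 km/s.

Δv = 12.3 km/s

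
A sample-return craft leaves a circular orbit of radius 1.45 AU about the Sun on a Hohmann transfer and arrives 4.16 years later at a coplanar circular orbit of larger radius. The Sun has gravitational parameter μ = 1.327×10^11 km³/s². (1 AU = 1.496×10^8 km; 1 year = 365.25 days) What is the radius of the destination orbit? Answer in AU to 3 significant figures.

In km: r₁ = 1.45 × 1.496×10^8 = 2.1692×10^8 km.
Transfer time t = 4.16 years × 365.25 × 86400 s = 1.31279616×10^8 s, and t = π√(a_t³/μ).
So a_t = (μ t²/π²)^(1/3) = (1.327×10^11 × (1.31279616×10^8)² / π²)^(1/3) = 6.1422×10^8 km.
Since a_t = (r₁ + r₂)/2, r₂ = 2a_t − r₁ = 2×6.1422×10^8 − 2.1692×10^8 = 1.01152×10^9 km.
In AU: r₂ = 1.01152×10^9 / 1.496×10^8 = 6.76 AU.

r₂ = 6.76 AU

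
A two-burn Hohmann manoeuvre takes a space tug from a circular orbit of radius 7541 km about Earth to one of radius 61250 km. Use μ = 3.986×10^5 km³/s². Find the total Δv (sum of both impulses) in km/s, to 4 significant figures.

Δv = 3.788 km/s

Transfer-ellipse semi-major axis a_t = (r₁ + r₂)/2 = (7541 + 61250)/2 = 34395.5 km.
At r₁ the circular-orbit speed is v₁ = √(μ/r₁) = 7.2703 km/s.
Transfer-orbit speed at r₁ (vis-viva equation): v_p = √[μ(2/r₁ − 1/a_t)] = 9.7019 km/s.
First burn Δv₁ = |v_p − v₁| = 2.4316 km/s.
Circular speed at r₂: v₂ = √(μ/r₂) = 2.5510 km/s.
Transfer-orbit speed at r₂: v_a = √[μ(2/r₂ − 1/a_t)] = 1.1945 km/s.
Second burn Δv₂ = |v₂ − v_a| = 1.3565 km/s.
Δv = Δv₁ + Δv₂ = 2.4316 + 1.3565 = 3.788 km/s.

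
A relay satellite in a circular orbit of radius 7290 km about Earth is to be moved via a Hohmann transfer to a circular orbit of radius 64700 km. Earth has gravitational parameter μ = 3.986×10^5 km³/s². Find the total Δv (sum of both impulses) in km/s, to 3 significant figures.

Semi-major axis of the transfer orbit: a_t = (7290 + 64700)/2 = 35995 km.
Circular speed at r₁: v₁ = √(μ/r₁) = √(3.986×10^5/7290) = 7.3944 km/s.
On the transfer ellipse at r₁, vis-viva gives v_p = √[μ(2/r₁ − 1/a_t)] = 9.9137 km/s.
First burn Δv₁ = |v_p − v₁| = 2.519 km/s.
Circular speed at r₂: v₂ = √(μ/r₂) = 2.482 km/s.
Transfer-orbit speed at r₂: v_a = √[μ(2/r₂ − 1/a_t)] = 1.117 km/s.
Second burn Δv₂ = |v₂ − v_a| = 1.365 km/s.
Total Δv = Δv₁ + Δv₂ = 3.884 km/s.

Δv = 3.88 km/s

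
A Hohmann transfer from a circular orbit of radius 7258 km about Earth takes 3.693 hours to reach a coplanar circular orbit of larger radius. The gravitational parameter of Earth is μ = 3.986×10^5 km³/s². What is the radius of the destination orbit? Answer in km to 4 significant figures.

Transfer time t = 3.693 hours = 13294.8 s, and t = π√(a_t³/μ).
So a_t = (μ t²/π²)^(1/3) = (3.986×10^5 × (13294.8)² / π²)^(1/3) = 19255 km.
Since a_t = (r₁ + r₂)/2, r₂ = 2a_t − r₁ = 2×19255 − 7258 = 31252 km.

r₂ = 31250 km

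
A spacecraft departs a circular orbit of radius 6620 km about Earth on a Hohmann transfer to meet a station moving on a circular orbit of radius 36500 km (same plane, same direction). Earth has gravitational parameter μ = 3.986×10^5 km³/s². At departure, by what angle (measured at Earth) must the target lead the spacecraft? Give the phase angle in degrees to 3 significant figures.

Transfer-ellipse semi-major axis a_t = (r₁ + r₂)/2 = (6620 + 36500)/2 = 21560 km.
Transfer time t = π√(a_t³/μ) = 15753 s.
Target angular speed ω₂ = √(μ/r₂³) = 9.0538×10^-5 rad/s.
Angle swept by the target during transfer: ω₂·t = 1.4262 rad = 81.72°.
The spacecraft traverses 180° on the transfer ellipse, so the target must lead by 180° − 81.72° = 98.3°.

φ = 98.3°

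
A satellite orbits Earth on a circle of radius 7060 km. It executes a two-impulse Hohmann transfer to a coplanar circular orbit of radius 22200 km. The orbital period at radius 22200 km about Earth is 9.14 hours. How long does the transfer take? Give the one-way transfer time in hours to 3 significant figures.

t = 2.44 hours

From Kepler's third law T² = 4π²r³/μ at r = 22200 km, T = 9.14 hours = 9.14 × 3600 s = 32904 s: μ = 4π²r³/T² = 3.98953×10^5 km³/s².
The Hohmann ellipse has a_t = (r₁ + r₂)/2 = 14630 km.
Half the transfer-orbit period gives t = π√(a_t³/μ) = 8801 s.
Converting: 8801 s ÷ 3600 s/hour = 2.44 hours.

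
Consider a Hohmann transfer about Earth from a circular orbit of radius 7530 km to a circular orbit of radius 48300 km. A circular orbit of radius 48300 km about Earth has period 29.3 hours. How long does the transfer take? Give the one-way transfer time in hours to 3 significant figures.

t = 6.44 hours

From Kepler's third law T² = 4π²r³/μ at r = 48300 km, T = 29.3 hours = 29.3 × 3600 s = 1.0548×10^5 s: μ = 4π²r³/T² = 3.99817×10^5 km³/s².
The Hohmann ellipse has a_t = (r₁ + r₂)/2 = 27915 km.
Half the transfer-orbit period gives t = π√(a_t³/μ) = 23170 s.
Converting: 23170 s ÷ 3600 s/hour = 6.44 hours.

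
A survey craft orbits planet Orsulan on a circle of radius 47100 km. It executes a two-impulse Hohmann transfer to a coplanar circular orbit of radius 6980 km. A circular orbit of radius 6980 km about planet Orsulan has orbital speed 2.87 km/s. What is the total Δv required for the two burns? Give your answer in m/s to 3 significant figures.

From the circular-orbit relation v² = μ/r at r = 6980 km: μ = v²r = (2.87)² × 6980 = 57493.6 km³/s².
Semi-major axis of the transfer orbit: a_t = (47100 + 6980)/2 = 27040 km.
At r₁ the circular-orbit speed is v₁ = √(μ/r₁) = 1.1048 km/s.
Transfer-orbit speed at r₁ (vis-viva): v_a = √[μ(2/r₁ − 1/a_t)] = 0.56134 km/s.
First burn Δv₁ = |v_a − v₁| = 0.5435 km/s.
Circular speed at r₂: v₂ = √(μ/r₂) = 2.8700 km/s.
Transfer-orbit speed at r₂: v_p = √[μ(2/r₂ − 1/a_t)] = 3.7878 km/s.
Second burn Δv₂ = |v₂ − v_p| = 0.9178 km/s.
Δv = Δv₁ + Δv₂ = 0.5435 + 0.9178 = 1.461 km/s.

Δv = 1460 m/s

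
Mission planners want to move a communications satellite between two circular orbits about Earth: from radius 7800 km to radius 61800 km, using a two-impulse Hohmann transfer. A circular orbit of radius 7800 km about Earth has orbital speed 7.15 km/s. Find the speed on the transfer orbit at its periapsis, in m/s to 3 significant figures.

From the circular-orbit relation v² = μ/r at r = 7800 km: μ = v²r = (7.15)² × 7800 = 3.98756×10^5 km³/s².
Semi-major axis of the transfer orbit: a_t = (7800 + 61800)/2 = 34800 km.
The periapsis of the transfer ellipse is at r = 7800 km.
From the vis-viva equation, v = √[μ(2/r − 1/a_t)] = 9.528 km/s.

v = 9530 m/s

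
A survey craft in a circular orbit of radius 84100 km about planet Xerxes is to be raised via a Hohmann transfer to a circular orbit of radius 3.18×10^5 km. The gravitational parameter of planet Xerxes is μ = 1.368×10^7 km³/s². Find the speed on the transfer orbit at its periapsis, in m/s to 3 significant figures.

v = 16000 m/s

Transfer-ellipse semi-major axis a_t = (r₁ + r₂)/2 = (84100 + 3.180×10^5)/2 = 2.0105×10^5 km.
At periapsis, r = 84100 km.
Vis-viva: v = √[μ(2/r − 1/a_t)] = √[1.368×10^7 × (2/84100 − 1/2.0105×10^5)] = 16.04 km/s.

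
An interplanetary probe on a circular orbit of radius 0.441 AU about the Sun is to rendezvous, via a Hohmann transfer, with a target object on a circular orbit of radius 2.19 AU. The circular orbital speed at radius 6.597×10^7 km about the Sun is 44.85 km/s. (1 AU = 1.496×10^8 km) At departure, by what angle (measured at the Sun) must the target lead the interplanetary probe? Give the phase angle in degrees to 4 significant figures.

From the circular-orbit relation v² = μ/r at r = 6.597×10^7 km: μ = v²r = (44.85)² × 6.597×10^7 = 1.32700×10^11 km³/s².
In km: r₁ = 0.441 × 1.496×10^8 = 6.59736×10^7 km; r₂ = 2.19 × 1.496×10^8 = 3.27624×10^8 km.
Transfer-ellipse semi-major axis a_t = (r₁ + r₂)/2 = (6.59736×10^7 + 3.27624×10^8)/2 = 1.967988×10^8 km.
Transfer time t = π√(a_t³/μ) = 2.381×10^7 s.
Target angular speed ω₂ = √(μ/r₂³) = 6.143×10^-8 rad/s.
Angle swept by the target during transfer: ω₂·t = 1.4626 rad = 83.80°.
Arrival is 180° from departure on the ellipse, so φ = 180° − 83.80° = 96.20°.

φ = 96.20°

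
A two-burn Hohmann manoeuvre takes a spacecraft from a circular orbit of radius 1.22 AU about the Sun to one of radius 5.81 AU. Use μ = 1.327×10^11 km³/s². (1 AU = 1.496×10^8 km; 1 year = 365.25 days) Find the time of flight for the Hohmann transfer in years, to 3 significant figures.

t = 3.30 years

In km: r₁ = 1.22 × 1.496×10^8 = 1.82512×10^8 km; r₂ = 5.81 × 1.496×10^8 = 8.69176×10^8 km.
Semi-major axis of the transfer orbit: a_t = (1.82512×10^8 + 8.69176×10^8)/2 = 5.25844×10^8 km.
Transfer time t = π√(a_t³/μ) = π√((5.25844×10^8)³ / 1.327×10^11) = 1.040×10^8 s.
Converting: 1.040×10^8 s ÷ 3.15576×10^7 s/year (365.25 × 86400) = 3.30 years.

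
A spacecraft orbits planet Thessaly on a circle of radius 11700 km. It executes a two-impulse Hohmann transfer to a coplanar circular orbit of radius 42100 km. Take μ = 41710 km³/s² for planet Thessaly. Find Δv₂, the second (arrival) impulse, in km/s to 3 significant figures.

Transfer-ellipse semi-major axis a_t = (r₁ + r₂)/2 = (11700 + 42100)/2 = 26900 km.
On the circular orbit at r = 42100 km, v_c = √(μ/r) = 0.99536 km/s.
Vis-viva on the transfer ellipse at r = 42100 km gives v_t = √[μ(2/r − 1/a_t)] = 0.65644 km/s.
Δv₂ = |v_t − v_c| = |0.65644 − 0.99536| = 0.3389 km/s.

Δv₂ = 0.339 km/s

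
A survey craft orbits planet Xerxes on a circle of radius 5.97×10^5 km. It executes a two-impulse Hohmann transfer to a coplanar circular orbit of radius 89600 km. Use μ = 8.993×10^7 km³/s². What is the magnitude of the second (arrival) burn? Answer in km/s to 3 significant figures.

Transfer-ellipse semi-major axis a_t = (r₁ + r₂)/2 = (5.970×10^5 + 89600)/2 = 3.433×10^5 km.
Circular speed at r = 89600 km: v_c = √(μ/r) = 31.68 km/s.
Vis-viva on the transfer ellipse at r = 89600 km gives v_t = √[μ(2/r − 1/a_t)] = 41.78 km/s.
Δv₂ = |v_t − v_c| = |41.78 − 31.68| = 10.10 km/s.

Δv₂ = 10.1 km/s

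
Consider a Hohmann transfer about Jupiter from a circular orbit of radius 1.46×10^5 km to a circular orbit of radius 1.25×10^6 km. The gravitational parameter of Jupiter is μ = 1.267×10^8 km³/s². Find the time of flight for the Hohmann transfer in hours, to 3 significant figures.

Semi-major axis of the transfer orbit: a_t = (1.460×10^5 + 1.250×10^6)/2 = 6.980×10^5 km.
By Kepler's third law the transfer-orbit period is T = 2π√(a_t³/μ), so t = T/2 = 1.628×10^5 s.
Converting: 1.628×10^5 s ÷ 3600 s/hour = 45.2 hours.

t = 45.2 hours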